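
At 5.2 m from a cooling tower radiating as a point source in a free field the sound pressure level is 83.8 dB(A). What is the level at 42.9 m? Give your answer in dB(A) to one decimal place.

65.5 dB(A)

For a point source, L₂ = L₁ − 20·log₁₀(r₂/r₁).
L₂ = 83.8 − 20·log₁₀(42.9/5.2) = 83.8 − 18.329 = 65.47 dB(A).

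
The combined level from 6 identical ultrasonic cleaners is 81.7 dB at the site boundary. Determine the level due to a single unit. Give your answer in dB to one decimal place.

73.9 dB

Dividing the total intensity by 6 lowers the level by 10·log₁₀ 6 = 7.782 dB: L₁ = 81.7 − 7.782.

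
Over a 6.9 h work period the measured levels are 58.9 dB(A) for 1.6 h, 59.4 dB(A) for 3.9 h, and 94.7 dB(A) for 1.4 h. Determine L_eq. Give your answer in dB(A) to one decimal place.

87.8 dB(A)

L_eq = 10·log₁₀[(1/T)·Σ tᵢ·10^(Lᵢ/10)] with T = 6.9 h.
Σ tᵢ·10^(Lᵢ/10) = 1.6·10^(58.9/10) + 3.9·10^(59.4/10) + 1.4·10^(94.7/10) = 4.136e+09.
L_eq = 10·log₁₀(4.136e+09/6.9) = 87.78 dB(A).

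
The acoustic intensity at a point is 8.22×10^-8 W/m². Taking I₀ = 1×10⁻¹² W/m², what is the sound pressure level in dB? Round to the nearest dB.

49 dB

I/I₀ = 8.22×10^-8/10⁻¹² = 8.22×10^4, and L = 10·log₁₀(I/I₀).
L = 10·(0.9149 + 4) = 49.15 dB.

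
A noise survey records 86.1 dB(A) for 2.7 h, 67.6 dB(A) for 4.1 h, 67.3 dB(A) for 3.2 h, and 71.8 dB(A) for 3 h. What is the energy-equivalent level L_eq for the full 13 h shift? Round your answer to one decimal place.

79.6 dB(A)

L_eq = 10·log₁₀[(1/T)·Σ tᵢ·10^(Lᵢ/10)] with T = 13 h.
Σ tᵢ·10^(Lᵢ/10) = 2.7·10^(86.1/10) + 4.1·10^(67.6/10) + 3.2·10^(67.3/10) + 3·10^(71.8/10) = 1.186e+09.
L_eq = 10·log₁₀(1.186e+09/13) = 79.60 dB(A).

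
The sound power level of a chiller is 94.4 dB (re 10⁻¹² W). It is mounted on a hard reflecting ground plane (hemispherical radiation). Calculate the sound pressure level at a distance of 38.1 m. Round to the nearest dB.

L_p = L_w − 10·log₁₀(2π·r²) with r = 38.1 m.
2π·r² = 9121 m², 10·log₁₀ of that is 39.600 dB.
L_p = 94.4 − 39.600 = 54.80 dB.

55 dB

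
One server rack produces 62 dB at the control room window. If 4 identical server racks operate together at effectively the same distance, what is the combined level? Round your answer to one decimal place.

L_total = L₁ + 10·log₁₀ N for N identical incoherent sources.
L_total = 62 + 10·log₁₀(4) = 62 + 6.021 = 68.02 dB.

68.0 dB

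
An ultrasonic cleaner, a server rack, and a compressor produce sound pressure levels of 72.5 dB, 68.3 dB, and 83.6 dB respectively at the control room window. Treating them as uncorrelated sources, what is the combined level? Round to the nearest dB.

84 dB

For uncorrelated sources the intensities add, so convert each level to linear form, sum, and take 10·log₁₀ of the total.
Σ 10^(L/10) = 10^(72.5/10) + 10^(68.3/10) + 10^(83.6/10) = 2.536e+08.
L_total = 10·log₁₀(2.536e+08) = 84.04 dB.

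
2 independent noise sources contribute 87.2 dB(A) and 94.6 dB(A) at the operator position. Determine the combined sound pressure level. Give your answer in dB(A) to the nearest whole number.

Incoherent sources combine by intensity addition: L_total = 10·log₁₀(Σ 10^(L_i/10)).
Σ 10^(L/10) = 10^(87.2/10) + 10^(94.6/10) = 3.409e+09.
L_total = 10·log₁₀(3.409e+09) = 95.33 dB(A).

95 dB(A)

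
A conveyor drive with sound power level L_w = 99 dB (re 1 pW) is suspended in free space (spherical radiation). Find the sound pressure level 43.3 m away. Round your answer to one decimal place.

55.3 dB

L_p = L_w − 10·log₁₀(4π·r²) with r = 43.3 m.
4π·r² = 2.356e+04 m², 10·log₁₀ of that is 43.722 dB.
L_p = 99 − 43.722 = 55.28 dB.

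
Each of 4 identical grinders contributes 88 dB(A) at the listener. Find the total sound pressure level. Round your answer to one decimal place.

L_total = L₁ + 10·log₁₀ N for N identical incoherent sources.
L_total = 88 + 10·log₁₀(4) = 88 + 6.021 = 94.02 dB(A).

94.0 dB(A)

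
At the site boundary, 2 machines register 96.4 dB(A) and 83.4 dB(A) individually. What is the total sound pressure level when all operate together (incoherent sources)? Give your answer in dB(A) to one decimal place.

For uncorrelated sources the intensities add, so convert each level to linear form, sum, and take 10·log₁₀ of the total.
Σ 10^(L/10) = 10^(96.4/10) + 10^(83.4/10) = 4.584e+09.
L_total = 10·log₁₀(4.584e+09) = 96.61 dB(A).

96.6 dB(A)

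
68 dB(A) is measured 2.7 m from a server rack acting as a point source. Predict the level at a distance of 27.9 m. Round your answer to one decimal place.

47.7 dB(A)

For a point source, L₂ = L₁ − 20·log₁₀(r₂/r₁).
L₂ = 68 − 20·log₁₀(27.9/2.7) = 68 − 20.285 = 47.72 dB(A).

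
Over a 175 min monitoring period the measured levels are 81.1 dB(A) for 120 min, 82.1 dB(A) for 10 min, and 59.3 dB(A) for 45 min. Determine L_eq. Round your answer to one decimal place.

Weight each interval's intensity by its duration and average over T = 175 min:
Σ tᵢ·10^(Lᵢ/10) = 120·10^(81.1/10) + 10·10^(82.1/10) + 45·10^(59.3/10) = 1.712e+10.
L_eq = 10·log₁₀(1.712e+10/175) = 79.90 dB(A).

79.9 dB(A)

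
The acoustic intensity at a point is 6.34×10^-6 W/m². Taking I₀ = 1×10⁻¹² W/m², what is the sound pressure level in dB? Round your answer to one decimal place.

L = 10·log₁₀(I/I₀) = 10·log₁₀(6.34×10^-6/10⁻¹²) = 10·log₁₀(6.34×10^6).
L = 10·(0.8021 + 6) = 68.02 dB.

68.0 dB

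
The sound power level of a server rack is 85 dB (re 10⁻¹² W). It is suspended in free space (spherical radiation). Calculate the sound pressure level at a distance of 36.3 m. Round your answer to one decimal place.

42.8 dB

L_p = L_w − 10·log₁₀(4π·r²) with r = 36.3 m.
4π·r² = 1.656e+04 m², 10·log₁₀ of that is 42.190 dB.
L_p = 85 − 42.190 = 42.81 dB.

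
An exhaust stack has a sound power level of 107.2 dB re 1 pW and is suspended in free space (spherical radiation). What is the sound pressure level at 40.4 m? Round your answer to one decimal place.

The power spreads over a sphere of area 4π·r², so L_p = L_w − 10·log₁₀(4π·r²).
4π·r² = 2.051e+04 m², 10·log₁₀ of that is 43.120 dB.
L_p = 107.2 − 43.120 = 64.08 dB.

64.1 dB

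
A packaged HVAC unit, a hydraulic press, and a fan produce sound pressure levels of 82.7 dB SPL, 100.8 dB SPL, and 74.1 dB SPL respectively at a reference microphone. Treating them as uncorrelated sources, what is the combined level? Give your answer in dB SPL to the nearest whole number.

For uncorrelated sources the intensities add, so convert each level to linear form, sum, and take 10·log₁₀ of the total.
Σ 10^(L/10) = 10^(82.7/10) + 10^(100.8/10) + 10^(74.1/10) = 1.223e+10.
L_total = 10·log₁₀(1.223e+10) = 100.88 dB SPL.

101 dB SPL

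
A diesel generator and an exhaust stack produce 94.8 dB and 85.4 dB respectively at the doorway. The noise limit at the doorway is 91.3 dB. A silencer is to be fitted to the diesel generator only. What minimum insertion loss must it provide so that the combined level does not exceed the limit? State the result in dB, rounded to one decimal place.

Fixed contribution from the other source: Σ 10^(L/10) = 10^(85.4/10) = 3.467e+08 (85.40 dB).
The limit corresponds to 10^(91.3/10) = 1.349e+09; subtracting the fixed part leaves 1.002e+09 for the diesel generator, i.e. 90.01 dB.
Required insertion loss = 94.8 − 90.01 = 4.79 dB.

4.8 dB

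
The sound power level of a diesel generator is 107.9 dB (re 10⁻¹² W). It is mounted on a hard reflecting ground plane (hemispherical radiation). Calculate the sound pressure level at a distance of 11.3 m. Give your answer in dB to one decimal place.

Free-field hemispherical radiation: L_p = L_w − 10·log₁₀(2π·r²), r = 11.3 m.
2π·r² = 802.3 m², 10·log₁₀ of that is 29.043 dB.
L_p = 107.9 − 29.043 = 78.86 dB.

78.9 dB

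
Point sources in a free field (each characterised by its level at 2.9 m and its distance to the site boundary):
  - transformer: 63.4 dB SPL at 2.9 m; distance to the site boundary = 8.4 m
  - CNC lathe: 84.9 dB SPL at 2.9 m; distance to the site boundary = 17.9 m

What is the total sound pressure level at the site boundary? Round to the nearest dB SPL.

Apply inverse-square spreading to bring every level to the receiver, then sum 10^(L/10).
transformer: 63.4 − 20·log₁₀(8.4/2.9) = 63.4 − 9.24 = 54.16 dB SPL.
CNC lathe: 84.9 − 20·log₁₀(17.9/2.9) = 84.9 − 15.81 = 69.09 dB SPL.
Σ 10^(L/10) = 8.372e+06 → L_total = 10·log₁₀(8.372e+06) = 69.23 dB SPL.

69 dB SPL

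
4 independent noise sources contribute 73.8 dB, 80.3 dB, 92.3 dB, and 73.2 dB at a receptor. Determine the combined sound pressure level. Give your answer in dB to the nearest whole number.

93 dB

For uncorrelated sources the intensities add, so convert each level to linear form, sum, and take 10·log₁₀ of the total.
Σ 10^(L/10) = 10^(73.8/10) + 10^(80.3/10) + 10^(92.3/10) + 10^(73.2/10) = 1.850e+09.
L_total = 10·log₁₀(1.850e+09) = 92.67 dB.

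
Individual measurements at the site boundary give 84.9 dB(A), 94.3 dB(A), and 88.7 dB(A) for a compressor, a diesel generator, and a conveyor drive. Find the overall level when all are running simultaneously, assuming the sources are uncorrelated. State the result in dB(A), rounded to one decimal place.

For uncorrelated sources the intensities add, so convert each level to linear form, sum, and take 10·log₁₀ of the total.
Σ 10^(L/10) = 10^(84.9/10) + 10^(94.3/10) + 10^(88.7/10) = 3.742e+09.
L_total = 10·log₁₀(3.742e+09) = 95.73 dB(A).

95.7 dB(A)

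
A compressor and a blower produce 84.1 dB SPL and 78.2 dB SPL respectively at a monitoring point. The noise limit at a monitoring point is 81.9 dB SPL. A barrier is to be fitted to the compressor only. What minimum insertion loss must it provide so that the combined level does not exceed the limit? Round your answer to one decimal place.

4.6 dB

Fixed contribution from the other source: Σ 10^(L/10) = 10^(78.2/10) = 6.607e+07 (78.20 dB SPL).
The limit corresponds to 10^(81.9/10) = 1.549e+08; subtracting the fixed part leaves 8.881e+07 for the compressor, i.e. 79.48 dB SPL.
Required insertion loss = 84.1 − 79.48 = 4.62 dB.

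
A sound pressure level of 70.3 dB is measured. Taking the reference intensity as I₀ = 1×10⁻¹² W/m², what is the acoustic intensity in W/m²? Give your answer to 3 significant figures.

L = 10·log₁₀(I/I₀) ⇒ I = I₀·10^(L/10) = 10⁻¹² × 10^7.03.

1.07e-05 W/m²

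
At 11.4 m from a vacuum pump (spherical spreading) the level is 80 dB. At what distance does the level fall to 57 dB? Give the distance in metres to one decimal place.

Point-source spreading drops the level by 20·log₁₀(r₂/r₁); inverting, r₂/r₁ = 10^(ΔL/20).
r₂ = 11.4·10^((80−57)/20) = 11.4·10^(23.0/20) = 161.03 m.

161.0 m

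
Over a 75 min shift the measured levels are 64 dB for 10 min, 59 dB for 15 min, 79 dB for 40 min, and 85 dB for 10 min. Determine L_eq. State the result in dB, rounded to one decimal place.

L_eq = 10·log₁₀[(1/T)·Σ tᵢ·10^(Lᵢ/10)] with T = 75 min.
Σ tᵢ·10^(Lᵢ/10) = 10·10^(64/10) + 15·10^(59/10) + 40·10^(79/10) + 10·10^(85/10) = 6.377e+09.
L_eq = 10·log₁₀(6.377e+09/75) = 79.30 dB.

79.3 dB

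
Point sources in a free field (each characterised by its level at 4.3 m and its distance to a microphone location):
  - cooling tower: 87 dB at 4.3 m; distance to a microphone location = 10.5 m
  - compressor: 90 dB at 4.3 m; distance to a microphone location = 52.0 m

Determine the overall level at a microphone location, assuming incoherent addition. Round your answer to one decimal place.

79.6 dB

First find each source's level at the receiver (point-source: −20·log₁₀(r/r_ref)), then combine on an intensity basis.
cooling tower: 87 − 20·log₁₀(10.5/4.3) = 87 − 7.75 = 79.25 dB.
compressor: 90 − 20·log₁₀(52.0/4.3) = 90 − 21.65 = 68.35 dB.
Σ 10^(L/10) = 9.089e+07 → L_total = 10·log₁₀(9.089e+07) = 79.59 dB.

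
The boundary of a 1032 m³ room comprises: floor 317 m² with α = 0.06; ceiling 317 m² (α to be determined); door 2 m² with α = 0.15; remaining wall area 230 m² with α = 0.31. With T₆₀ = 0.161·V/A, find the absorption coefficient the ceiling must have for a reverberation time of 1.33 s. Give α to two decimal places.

0.11

From T₆₀ = 0.161·V/A, the target T₆₀ = 1.33 s needs A = 0.161·1032/1.33 = 124.93 m².
Absorption from the other surfaces = 317·0.06 + 2·0.15 + 230·0.31 = 90.62 m², so the ceiling must supply 34.31 m² over 317 m².
α = 34.31/317 = 0.108.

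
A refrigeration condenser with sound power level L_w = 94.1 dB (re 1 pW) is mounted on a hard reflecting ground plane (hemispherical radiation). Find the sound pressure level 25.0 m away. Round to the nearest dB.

L_p = L_w − 10·log₁₀(2π·r²) with r = 25.0 m.
2π·r² = 3927 m², 10·log₁₀ of that is 35.941 dB.
L_p = 94.1 − 35.941 = 58.16 dB.

58 dB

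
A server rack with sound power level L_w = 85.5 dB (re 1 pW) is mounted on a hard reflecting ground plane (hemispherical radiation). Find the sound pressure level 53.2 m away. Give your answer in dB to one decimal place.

Free-field hemispherical radiation: L_p = L_w − 10·log₁₀(2π·r²), r = 53.2 m.
2π·r² = 1.778e+04 m², 10·log₁₀ of that is 42.500 dB.
L_p = 85.5 − 42.500 = 43.00 dB.

43.0 dB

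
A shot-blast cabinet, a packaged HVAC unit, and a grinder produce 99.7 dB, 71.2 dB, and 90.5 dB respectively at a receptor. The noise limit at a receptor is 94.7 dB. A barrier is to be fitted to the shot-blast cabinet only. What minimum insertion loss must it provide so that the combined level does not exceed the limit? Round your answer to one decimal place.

Fixed contribution from the other sources: Σ 10^(L/10) = 10^(71.2/10) + 10^(90.5/10) = 1.135e+09 (90.55 dB).
To meet 94.7 dB overall, the treated shot-blast cabinet may contribute at most 10^(94.7/10) − 1.135e+09 = 1.816e+09, i.e. 92.59 dB.
Required insertion loss = 99.7 − 92.59 = 7.11 dB.

7.1 dB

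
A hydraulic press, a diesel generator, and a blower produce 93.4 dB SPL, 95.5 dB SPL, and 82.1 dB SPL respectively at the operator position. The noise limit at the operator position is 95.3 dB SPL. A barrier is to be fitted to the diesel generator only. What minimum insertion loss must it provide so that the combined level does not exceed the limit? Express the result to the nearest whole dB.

The untreated sources together contribute 10^(93.4/10) + 10^(82.1/10) = 2.350e+09, i.e. 93.71 dB SPL.
The limit corresponds to 10^(95.3/10) = 3.388e+09; subtracting the fixed part leaves 1.038e+09 for the diesel generator, i.e. 90.16 dB SPL.
Required insertion loss = 95.5 − 90.16 = 5.34 dB.

5 dB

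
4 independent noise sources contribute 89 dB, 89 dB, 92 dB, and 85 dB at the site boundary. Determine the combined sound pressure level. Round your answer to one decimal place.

95.4 dB

Incoherent sources combine by intensity addition: L_total = 10·log₁₀(Σ 10^(L_i/10)).
Σ 10^(L/10) = 10^(89/10) + 10^(89/10) + 10^(92/10) + 10^(85/10) = 3.490e+09.
L_total = 10·log₁₀(3.490e+09) = 95.43 dB.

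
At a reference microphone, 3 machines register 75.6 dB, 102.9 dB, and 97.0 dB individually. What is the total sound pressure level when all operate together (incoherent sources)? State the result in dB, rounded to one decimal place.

For uncorrelated sources the intensities add, so convert each level to linear form, sum, and take 10·log₁₀ of the total.
Σ 10^(L/10) = 10^(75.6/10) + 10^(102.9/10) + 10^(97.0/10) = 2.455e+10.
L_total = 10·log₁₀(2.455e+10) = 103.90 dB.

103.9 dB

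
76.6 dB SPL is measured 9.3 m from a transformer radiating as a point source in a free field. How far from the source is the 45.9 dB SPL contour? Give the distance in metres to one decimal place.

The 30.7 dB drop corresponds to a distance ratio of 10^(30.7/20) for a point source.
r₂ = 9.3·10^((76.6−45.9)/20) = 9.3·10^(30.7/20) = 318.77 m.

318.8 m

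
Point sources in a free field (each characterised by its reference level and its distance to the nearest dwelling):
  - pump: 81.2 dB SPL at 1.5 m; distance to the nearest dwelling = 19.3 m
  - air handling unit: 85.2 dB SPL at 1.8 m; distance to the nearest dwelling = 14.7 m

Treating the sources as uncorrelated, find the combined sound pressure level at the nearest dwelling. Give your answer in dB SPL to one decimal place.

Propagate each source to the receiver with L = L_ref − 20·log₁₀(r/r_ref), then add intensities.
pump: 81.2 − 20·log₁₀(19.3/1.5) = 81.2 − 22.19 = 59.01 dB SPL.
air handling unit: 85.2 − 20·log₁₀(14.7/1.8) = 85.2 − 18.24 = 66.96 dB SPL.
Σ 10^(L/10) = 5.761e+06 → L_total = 10·log₁₀(5.761e+06) = 67.61 dB SPL.

67.6 dB SPL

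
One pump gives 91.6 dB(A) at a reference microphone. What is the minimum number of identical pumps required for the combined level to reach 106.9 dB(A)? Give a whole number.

34

The shortfall is 106.9 − 91.6 = 15.3 dB, and N units add 10·log₁₀ N, so need 10·log₁₀ N ≥ 15.3.
N ≥ 10^(15.3/10) = 33.884, so N = 34.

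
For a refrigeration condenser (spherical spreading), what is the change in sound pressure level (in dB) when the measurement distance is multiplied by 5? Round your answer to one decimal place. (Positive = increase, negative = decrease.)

-14.0 dB

With spherical spreading the level changes by −20·log₁₀(r₂/r₁).
ΔL = −20·log₁₀(5) = -13.98 dB.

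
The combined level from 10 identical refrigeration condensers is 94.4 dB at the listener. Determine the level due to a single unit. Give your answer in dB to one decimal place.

84.4 dB

For N identical incoherent sources L_total = L₁ + 10·log₁₀ N, so L₁ = 94.4 − 10·log₁₀(10) = 94.4 − 10.000.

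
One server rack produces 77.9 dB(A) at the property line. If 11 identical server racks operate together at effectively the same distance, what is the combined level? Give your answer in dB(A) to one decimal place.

L_total = L₁ + 10·log₁₀ N for N identical incoherent sources.
L_total = 77.9 + 10·log₁₀(11) = 77.9 + 10.414 = 88.31 dB(A).

88.3 dB(A)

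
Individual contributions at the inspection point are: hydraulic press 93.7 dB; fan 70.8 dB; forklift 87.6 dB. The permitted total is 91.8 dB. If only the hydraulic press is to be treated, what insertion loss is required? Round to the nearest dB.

The untreated sources together contribute 10^(70.8/10) + 10^(87.6/10) = 5.875e+08, i.e. 87.69 dB.
To meet 91.8 dB overall, the treated hydraulic press may contribute at most 10^(91.8/10) − 5.875e+08 = 9.261e+08, i.e. 89.67 dB.
Required insertion loss = 93.7 − 89.67 = 4.03 dB.

4 dB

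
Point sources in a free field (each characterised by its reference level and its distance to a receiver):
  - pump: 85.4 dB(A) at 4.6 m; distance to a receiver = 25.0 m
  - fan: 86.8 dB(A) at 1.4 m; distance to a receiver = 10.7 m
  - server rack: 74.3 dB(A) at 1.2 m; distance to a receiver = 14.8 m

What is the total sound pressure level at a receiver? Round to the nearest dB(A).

73 dB(A)

First find each source's level at the receiver (point-source: −20·log₁₀(r/r_ref)), then combine on an intensity basis.
pump: 85.4 − 20·log₁₀(25.0/4.6) = 85.4 − 14.70 = 70.70 dB(A).
fan: 86.8 − 20·log₁₀(10.7/1.4) = 86.8 − 17.67 = 69.13 dB(A).
server rack: 74.3 − 20·log₁₀(14.8/1.2) = 74.3 − 21.82 = 52.48 dB(A).
Σ 10^(L/10) = 2.011e+07 → L_total = 10·log₁₀(2.011e+07) = 73.03 dB(A).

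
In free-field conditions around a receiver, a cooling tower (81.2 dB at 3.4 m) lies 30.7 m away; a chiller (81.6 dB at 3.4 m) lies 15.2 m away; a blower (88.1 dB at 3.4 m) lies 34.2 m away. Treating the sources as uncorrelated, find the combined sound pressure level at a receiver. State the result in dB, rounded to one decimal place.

71.8 dB

Apply inverse-square spreading to bring every level to the receiver, then sum 10^(L/10).
cooling tower: 81.2 − 20·log₁₀(30.7/3.4) = 81.2 − 19.11 = 62.09 dB.
chiller: 81.6 − 20·log₁₀(15.2/3.4) = 81.6 − 13.01 = 68.59 dB.
blower: 88.1 − 20·log₁₀(34.2/3.4) = 88.1 − 20.05 = 68.05 dB.
Σ 10^(L/10) = 1.523e+07 → L_total = 10·log₁₀(1.523e+07) = 71.83 dB.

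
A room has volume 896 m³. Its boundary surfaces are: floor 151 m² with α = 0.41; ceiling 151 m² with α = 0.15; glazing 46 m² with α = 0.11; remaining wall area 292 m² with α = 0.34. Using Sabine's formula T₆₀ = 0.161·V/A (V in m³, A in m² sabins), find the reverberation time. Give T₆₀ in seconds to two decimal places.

0.76 s

Total absorption A = 151·0.41 + 151·0.15 + 46·0.11 + 292·0.34 = 188.90 m² sabins.
T₆₀ = 0.161·V/A = 0.161·896/188.90 = 0.764 s.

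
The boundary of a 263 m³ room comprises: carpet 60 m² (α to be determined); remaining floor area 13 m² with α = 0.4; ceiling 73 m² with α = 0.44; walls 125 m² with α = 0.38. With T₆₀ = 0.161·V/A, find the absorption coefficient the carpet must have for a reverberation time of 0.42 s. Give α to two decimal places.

0.27

A = 0.161·V/T₆₀ = 0.161·263/0.42 = 100.82 m² sabins.
Absorption from the other surfaces = 13·0.4 + 73·0.44 + 125·0.38 = 84.82 m², so the carpet must supply 16.00 m² over 60 m².
α = 16.00/60 = 0.267.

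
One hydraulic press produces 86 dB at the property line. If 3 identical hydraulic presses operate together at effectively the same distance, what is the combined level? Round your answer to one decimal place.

90.8 dB

N identical incoherent sources raise the level by 10·log₁₀ N.
L_total = 86 + 10·log₁₀(3) = 86 + 4.771 = 90.77 dB.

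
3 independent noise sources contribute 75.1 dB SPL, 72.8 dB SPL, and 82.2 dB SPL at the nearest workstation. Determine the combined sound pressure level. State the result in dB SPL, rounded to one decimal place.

Incoherent sources combine by intensity addition: L_total = 10·log₁₀(Σ 10^(L_i/10)).
Σ 10^(L/10) = 10^(75.1/10) + 10^(72.8/10) + 10^(82.2/10) = 2.174e+08.
L_total = 10·log₁₀(2.174e+08) = 83.37 dB SPL.

83.4 dB SPL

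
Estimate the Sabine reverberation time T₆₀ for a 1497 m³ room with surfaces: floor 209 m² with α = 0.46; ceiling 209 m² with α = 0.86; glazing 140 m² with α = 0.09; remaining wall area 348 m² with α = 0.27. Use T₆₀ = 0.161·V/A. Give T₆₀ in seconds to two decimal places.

0.63 s

Summing Sᵢαᵢ: 209·0.46 + 209·0.86 + 140·0.09 + 348·0.27 = 382.44 m².
T₆₀ = 0.161 × 1497 / 382.44 = 0.630 s.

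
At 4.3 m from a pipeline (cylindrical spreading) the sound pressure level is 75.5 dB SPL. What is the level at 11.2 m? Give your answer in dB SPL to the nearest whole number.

71 dB SPL

Cylindrical spreading from a line source gives a 10·log₁₀(r₂/r₁) drop.
L₂ = 75.5 − 10·log₁₀(11.2/4.3) = 75.5 − 4.157 = 71.34 dB SPL.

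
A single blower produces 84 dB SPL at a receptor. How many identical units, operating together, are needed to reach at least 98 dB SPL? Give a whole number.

The shortfall is 98 − 84 = 14.0 dB, and N units add 10·log₁₀ N, so need 10·log₁₀ N ≥ 14.0.
N ≥ 10^(14.0/10) = 25.119, so N = 26.

26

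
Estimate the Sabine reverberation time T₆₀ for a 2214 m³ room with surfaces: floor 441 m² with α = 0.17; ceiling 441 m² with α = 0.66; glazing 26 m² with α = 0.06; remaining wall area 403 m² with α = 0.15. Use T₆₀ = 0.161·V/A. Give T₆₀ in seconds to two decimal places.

0.83 s

Total absorption A = 441·0.17 + 441·0.66 + 26·0.06 + 403·0.15 = 428.04 m² sabins.
T₆₀ = 0.161·V/A = 0.161·2214/428.04 = 0.833 s.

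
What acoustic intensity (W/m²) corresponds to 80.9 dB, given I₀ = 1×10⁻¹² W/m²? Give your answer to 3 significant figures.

0.000123 W/m²

L = 10·log₁₀(I/I₀) ⇒ I = I₀·10^(L/10) = 10⁻¹² × 10^8.09.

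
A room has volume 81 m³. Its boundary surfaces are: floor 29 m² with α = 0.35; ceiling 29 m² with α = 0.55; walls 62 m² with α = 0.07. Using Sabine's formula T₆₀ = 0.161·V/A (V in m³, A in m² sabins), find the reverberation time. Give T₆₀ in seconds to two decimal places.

Total absorption A = 29·0.35 + 29·0.55 + 62·0.07 = 30.44 m² sabins.
T₆₀ = 0.161 × 81 / 30.44 = 0.428 s.

0.43 s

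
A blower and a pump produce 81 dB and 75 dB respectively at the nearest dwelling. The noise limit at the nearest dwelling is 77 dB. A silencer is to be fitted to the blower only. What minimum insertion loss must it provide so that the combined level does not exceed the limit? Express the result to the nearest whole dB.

8 dB

The untreated sources together contribute 10^(75/10) = 3.162e+07, i.e. 75.00 dB.
To meet 77 dB overall, the treated blower may contribute at most 10^(77/10) − 3.162e+07 = 1.850e+07, i.e. 72.67 dB.
So the blower must be reduced from 81 to 72.67 dB: IL = 8.33 dB.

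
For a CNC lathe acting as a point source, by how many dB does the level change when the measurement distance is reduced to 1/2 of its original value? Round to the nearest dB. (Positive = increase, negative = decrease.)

With spherical spreading the level changes by −20·log₁₀(r₂/r₁).
ΔL = −20·log₁₀(0.5) = +6.02 dB.

+6 dB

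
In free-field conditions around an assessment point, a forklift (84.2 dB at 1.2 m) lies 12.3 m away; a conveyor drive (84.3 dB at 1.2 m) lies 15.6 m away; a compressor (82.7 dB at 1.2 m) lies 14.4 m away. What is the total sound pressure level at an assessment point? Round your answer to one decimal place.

Apply inverse-square spreading to bring every level to the receiver, then sum 10^(L/10).
forklift: 84.2 − 20·log₁₀(12.3/1.2) = 84.2 − 20.21 = 63.99 dB.
conveyor drive: 84.3 − 20·log₁₀(15.6/1.2) = 84.3 − 22.28 = 62.02 dB.
compressor: 82.7 − 20·log₁₀(14.4/1.2) = 82.7 − 21.58 = 61.12 dB.
Σ 10^(L/10) = 5.389e+06 → L_total = 10·log₁₀(5.389e+06) = 67.32 dB.

67.3 dB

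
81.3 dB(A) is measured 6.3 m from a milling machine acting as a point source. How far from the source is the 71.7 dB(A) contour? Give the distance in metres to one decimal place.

19.0 m

The 9.6 dB drop corresponds to a distance ratio of 10^(9.6/20) for a point source.
r₂ = 6.3·10^((81.3−71.7)/20) = 6.3·10^(9.6/20) = 19.03 m.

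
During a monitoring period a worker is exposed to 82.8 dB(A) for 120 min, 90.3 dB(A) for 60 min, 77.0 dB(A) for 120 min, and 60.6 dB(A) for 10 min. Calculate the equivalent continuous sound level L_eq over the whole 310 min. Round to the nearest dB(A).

Weight each interval's intensity by its duration and average over T = 310 min:
Σ tᵢ·10^(Lᵢ/10) = 120·10^(82.8/10) + 60·10^(90.3/10) + 120·10^(77.0/10) + 10·10^(60.6/10) = 9.318e+10.
L_eq = 10·log₁₀(9.318e+10/310) = 84.78 dB(A).

85 dB(A)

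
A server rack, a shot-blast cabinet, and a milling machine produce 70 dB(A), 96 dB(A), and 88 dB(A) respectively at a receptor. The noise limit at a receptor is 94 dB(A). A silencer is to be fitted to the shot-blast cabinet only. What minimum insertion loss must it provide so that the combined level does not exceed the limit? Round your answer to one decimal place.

3.3 dB

Everything except the shot-blast cabinet sums to 10^(70/10) + 10^(88/10) = 6.410e+08 in linear terms, 88.07 dB(A).
The limit corresponds to 10^(94/10) = 2.512e+09; subtracting the fixed part leaves 1.871e+09 for the shot-blast cabinet, i.e. 92.72 dB(A).
So the shot-blast cabinet must be reduced from 96 to 92.72 dB(A): IL = 3.28 dB.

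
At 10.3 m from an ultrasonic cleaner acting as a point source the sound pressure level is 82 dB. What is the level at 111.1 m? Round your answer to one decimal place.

Spherical spreading from a point source gives a 20·log₁₀(r₂/r₁) drop.
L₂ = 82 − 20·log₁₀(111.1/10.3) = 82 − 20.658 = 61.34 dB.

61.3 dB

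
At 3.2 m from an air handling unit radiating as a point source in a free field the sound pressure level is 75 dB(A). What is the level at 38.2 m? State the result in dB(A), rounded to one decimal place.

Point-source attenuation: ΔL = 20·log₁₀(r₂/r₁) = 20·log₁₀(38.2/3.2) = 21.538 dB.
L₂ = 75 − 20·log₁₀(38.2/3.2) = 75 − 21.538 = 53.46 dB(A).

53.5 dB(A)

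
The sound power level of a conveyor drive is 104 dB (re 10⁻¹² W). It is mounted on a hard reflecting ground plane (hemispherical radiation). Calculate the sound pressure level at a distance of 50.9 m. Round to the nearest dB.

L_p = L_w − 10·log₁₀(2π·r²) with r = 50.9 m.
2π·r² = 1.628e+04 m², 10·log₁₀ of that is 42.116 dB.
L_p = 104 − 42.116 = 61.88 dB.

62 dB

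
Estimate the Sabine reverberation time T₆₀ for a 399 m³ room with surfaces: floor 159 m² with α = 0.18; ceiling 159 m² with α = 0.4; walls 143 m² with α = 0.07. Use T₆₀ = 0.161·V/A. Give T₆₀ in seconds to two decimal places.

0.63 s

Summing Sᵢαᵢ: 159·0.18 + 159·0.4 + 143·0.07 = 102.23 m².
T₆₀ = 0.161 × 399 / 102.23 = 0.628 s.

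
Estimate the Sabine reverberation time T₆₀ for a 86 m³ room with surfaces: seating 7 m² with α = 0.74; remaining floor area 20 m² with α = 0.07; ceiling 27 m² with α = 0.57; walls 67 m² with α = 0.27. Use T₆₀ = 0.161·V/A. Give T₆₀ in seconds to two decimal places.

A = Σ Sᵢαᵢ = 7·0.74 + 20·0.07 + 27·0.57 + 67·0.27 = 40.06 m².
T₆₀ = 0.161 × 86 / 40.06 = 0.346 s.

0.35 s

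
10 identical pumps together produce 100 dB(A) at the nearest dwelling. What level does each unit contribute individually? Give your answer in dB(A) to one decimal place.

90.0 dB(A)

Dividing the total intensity by 10 lowers the level by 10·log₁₀ 10 = 10.000 dB: L₁ = 100 − 10.000.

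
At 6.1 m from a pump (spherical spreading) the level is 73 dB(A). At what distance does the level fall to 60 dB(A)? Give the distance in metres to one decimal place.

Point-source spreading drops the level by 20·log₁₀(r₂/r₁); inverting, r₂/r₁ = 10^(ΔL/20).
r₂ = 6.1·10^((73−60)/20) = 6.1·10^(13.0/20) = 27.25 m.

27.2 m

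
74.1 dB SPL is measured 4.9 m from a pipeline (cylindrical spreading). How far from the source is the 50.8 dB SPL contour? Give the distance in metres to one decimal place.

For a line source L₁ − L₂ = 10·log₁₀(r₂/r₁), so r₂ = r₁·10^((L₁−L₂)/10).
r₂ = 4.9·10^((74.1−50.8)/10) = 4.9·10^(23.3/10) = 1047.60 m.

1047.6 m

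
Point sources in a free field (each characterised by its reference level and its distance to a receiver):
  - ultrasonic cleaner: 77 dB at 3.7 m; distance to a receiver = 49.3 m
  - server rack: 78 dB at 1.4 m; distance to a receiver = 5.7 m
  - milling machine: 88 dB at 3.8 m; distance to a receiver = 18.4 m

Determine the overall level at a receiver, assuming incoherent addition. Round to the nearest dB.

75 dB

Propagate each source to the receiver with L = L_ref − 20·log₁₀(r/r_ref), then add intensities.
ultrasonic cleaner: 77 − 20·log₁₀(49.3/3.7) = 77 − 22.49 = 54.51 dB.
server rack: 78 − 20·log₁₀(5.7/1.4) = 78 − 12.19 = 65.81 dB.
milling machine: 88 − 20·log₁₀(18.4/3.8) = 88 − 13.70 = 74.30 dB.
Σ 10^(L/10) = 3.100e+07 → L_total = 10·log₁₀(3.100e+07) = 74.91 dB.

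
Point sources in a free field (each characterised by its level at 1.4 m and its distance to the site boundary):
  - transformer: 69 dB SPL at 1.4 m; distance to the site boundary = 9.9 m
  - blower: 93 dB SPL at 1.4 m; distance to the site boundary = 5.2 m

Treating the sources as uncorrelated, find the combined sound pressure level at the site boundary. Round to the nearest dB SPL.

First find each source's level at the receiver (point-source: −20·log₁₀(r/r_ref)), then combine on an intensity basis.
transformer: 69 − 20·log₁₀(9.9/1.4) = 69 − 16.99 = 52.01 dB SPL.
blower: 93 − 20·log₁₀(5.2/1.4) = 93 − 11.40 = 81.60 dB SPL.
Σ 10^(L/10) = 1.448e+08 → L_total = 10·log₁₀(1.448e+08) = 81.61 dB SPL.

82 dB SPL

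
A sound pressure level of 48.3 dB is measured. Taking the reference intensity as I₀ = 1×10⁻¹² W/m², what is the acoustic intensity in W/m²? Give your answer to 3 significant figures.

I/I₀ = 10^(48.3/10) = 6.761e+04, so I = 6.761e+04 × 10⁻¹² W/m².

6.76e-08 W/m²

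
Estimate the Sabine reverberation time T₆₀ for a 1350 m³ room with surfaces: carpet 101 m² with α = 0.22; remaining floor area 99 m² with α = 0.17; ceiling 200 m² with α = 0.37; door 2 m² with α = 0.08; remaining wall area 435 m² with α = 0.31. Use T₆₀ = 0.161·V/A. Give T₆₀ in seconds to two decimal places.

A = Σ Sᵢαᵢ = 101·0.22 + 99·0.17 + 200·0.37 + 2·0.08 + 435·0.31 = 248.06 m².
T₆₀ = 0.161·V/A = 0.161·1350/248.06 = 0.876 s.

0.88 s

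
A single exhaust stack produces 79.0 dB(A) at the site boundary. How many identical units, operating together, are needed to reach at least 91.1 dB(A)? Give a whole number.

17

The shortfall is 91.1 − 79.0 = 12.1 dB, and N units add 10·log₁₀ N, so need 10·log₁₀ N ≥ 12.1.
N ≥ 10^(12.1/10) = 16.218, so N = 17.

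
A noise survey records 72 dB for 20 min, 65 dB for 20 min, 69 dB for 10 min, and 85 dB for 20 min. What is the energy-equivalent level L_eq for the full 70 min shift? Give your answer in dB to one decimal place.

79.9 dB

Weight each interval's intensity by its duration and average over T = 70 min:
Σ tᵢ·10^(Lᵢ/10) = 20·10^(72/10) + 20·10^(65/10) + 10·10^(69/10) + 20·10^(85/10) = 6.784e+09.
L_eq = 10·log₁₀(6.784e+09/70) = 79.86 dB.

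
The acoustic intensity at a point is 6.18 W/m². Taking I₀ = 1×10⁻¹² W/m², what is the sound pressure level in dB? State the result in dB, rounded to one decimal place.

Dividing by I₀ shifts the exponent by 12: I/I₀ = 6.18×10^12.
L = 10·(0.7910 + 12) = 127.91 dB.

127.9 dB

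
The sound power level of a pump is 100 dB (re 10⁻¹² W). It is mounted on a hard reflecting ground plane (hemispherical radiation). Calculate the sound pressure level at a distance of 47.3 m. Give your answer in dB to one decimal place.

The power spreads over a hemisphere of area 2π·r², so L_p = L_w − 10·log₁₀(2π·r²).
2π·r² = 1.406e+04 m², 10·log₁₀ of that is 41.479 dB.
L_p = 100 − 41.479 = 58.52 dB.

58.5 dB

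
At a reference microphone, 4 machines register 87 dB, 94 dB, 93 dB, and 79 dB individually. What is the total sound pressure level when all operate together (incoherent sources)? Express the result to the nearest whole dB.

97 dB

Incoherent sources combine by intensity addition: L_total = 10·log₁₀(Σ 10^(L_i/10)).
Σ 10^(L/10) = 10^(87/10) + 10^(94/10) + 10^(93/10) + 10^(79/10) = 5.088e+09.
L_total = 10·log₁₀(5.088e+09) = 97.07 dB.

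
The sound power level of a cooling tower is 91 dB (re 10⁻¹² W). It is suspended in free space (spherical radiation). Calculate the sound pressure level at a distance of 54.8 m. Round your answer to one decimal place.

45.2 dB

Free-field spherical radiation: L_p = L_w − 10·log₁₀(4π·r²), r = 54.8 m.
4π·r² = 3.774e+04 m², 10·log₁₀ of that is 45.768 dB.
L_p = 91 − 45.768 = 45.23 dB.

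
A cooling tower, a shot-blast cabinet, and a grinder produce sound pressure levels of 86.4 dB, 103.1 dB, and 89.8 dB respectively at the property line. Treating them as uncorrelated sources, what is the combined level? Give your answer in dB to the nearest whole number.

For uncorrelated sources the intensities add, so convert each level to linear form, sum, and take 10·log₁₀ of the total.
Σ 10^(L/10) = 10^(86.4/10) + 10^(103.1/10) + 10^(89.8/10) = 2.181e+10.
L_total = 10·log₁₀(2.181e+10) = 103.39 dB.

103 dB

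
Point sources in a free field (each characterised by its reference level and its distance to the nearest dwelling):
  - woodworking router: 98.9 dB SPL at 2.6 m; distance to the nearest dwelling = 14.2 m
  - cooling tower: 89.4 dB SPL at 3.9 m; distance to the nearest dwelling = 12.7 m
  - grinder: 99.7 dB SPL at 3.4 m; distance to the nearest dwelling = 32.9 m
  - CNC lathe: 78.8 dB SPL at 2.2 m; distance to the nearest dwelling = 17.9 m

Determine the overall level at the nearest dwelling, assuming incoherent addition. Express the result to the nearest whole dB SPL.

Apply inverse-square spreading to bring every level to the receiver, then sum 10^(L/10).
woodworking router: 98.9 − 20·log₁₀(14.2/2.6) = 98.9 − 14.75 = 84.15 dB SPL.
cooling tower: 89.4 − 20·log₁₀(12.7/3.9) = 89.4 − 10.25 = 79.15 dB SPL.
grinder: 99.7 − 20·log₁₀(32.9/3.4) = 99.7 − 19.71 = 79.99 dB SPL.
CNC lathe: 78.8 − 20·log₁₀(17.9/2.2) = 78.8 − 18.21 = 60.59 dB SPL.
Σ 10^(L/10) = 4.432e+08 → L_total = 10·log₁₀(4.432e+08) = 86.47 dB SPL.

86 dB SPL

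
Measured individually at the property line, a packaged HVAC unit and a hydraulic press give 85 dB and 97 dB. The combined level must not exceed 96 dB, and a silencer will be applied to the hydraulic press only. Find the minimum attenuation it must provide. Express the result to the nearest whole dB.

1 dB

Everything except the hydraulic press sums to 10^(85/10) = 3.162e+08 in linear terms, 85.00 dB.
The limit corresponds to 10^(96/10) = 3.981e+09; subtracting the fixed part leaves 3.665e+09 for the hydraulic press, i.e. 95.64 dB.
Required insertion loss = 97 − 95.64 = 1.36 dB.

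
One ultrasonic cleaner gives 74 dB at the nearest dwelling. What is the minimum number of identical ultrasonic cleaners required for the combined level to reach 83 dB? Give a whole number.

8

The shortfall is 83 − 74 = 9.0 dB, and N units add 10·log₁₀ N, so need 10·log₁₀ N ≥ 9.0.
N ≥ 10^(9.0/10) = 7.943, so N = 8.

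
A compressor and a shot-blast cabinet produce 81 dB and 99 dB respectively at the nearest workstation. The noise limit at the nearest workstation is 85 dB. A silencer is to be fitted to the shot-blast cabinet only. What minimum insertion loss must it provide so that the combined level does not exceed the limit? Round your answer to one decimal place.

Everything except the shot-blast cabinet sums to 10^(81/10) = 1.259e+08 in linear terms, 81.00 dB.
The limit corresponds to 10^(85/10) = 3.162e+08; subtracting the fixed part leaves 1.903e+08 for the shot-blast cabinet, i.e. 82.80 dB.
So the shot-blast cabinet must be reduced from 99 to 82.80 dB: IL = 16.20 dB.

16.2 dB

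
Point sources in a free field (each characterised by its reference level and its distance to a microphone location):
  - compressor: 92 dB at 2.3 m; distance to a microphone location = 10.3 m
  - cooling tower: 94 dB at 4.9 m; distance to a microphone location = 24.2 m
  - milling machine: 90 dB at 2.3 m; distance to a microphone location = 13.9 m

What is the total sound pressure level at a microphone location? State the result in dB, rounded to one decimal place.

83.2 dB

First find each source's level at the receiver (point-source: −20·log₁₀(r/r_ref)), then combine on an intensity basis.
compressor: 92 − 20·log₁₀(10.3/2.3) = 92 − 13.02 = 78.98 dB.
cooling tower: 94 − 20·log₁₀(24.2/4.9) = 94 − 13.87 = 80.13 dB.
milling machine: 90 − 20·log₁₀(13.9/2.3) = 90 − 15.63 = 74.37 dB.
Σ 10^(L/10) = 2.094e+08 → L_total = 10·log₁₀(2.094e+08) = 83.21 dB.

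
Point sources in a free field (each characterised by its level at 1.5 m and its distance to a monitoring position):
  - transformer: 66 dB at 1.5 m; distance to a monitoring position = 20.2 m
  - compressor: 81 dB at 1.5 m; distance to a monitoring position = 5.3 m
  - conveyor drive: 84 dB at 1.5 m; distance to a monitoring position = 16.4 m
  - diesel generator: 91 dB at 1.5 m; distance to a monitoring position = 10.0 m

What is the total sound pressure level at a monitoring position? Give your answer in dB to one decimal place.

76.1 dB

Apply inverse-square spreading to bring every level to the receiver, then sum 10^(L/10).
transformer: 66 − 20·log₁₀(20.2/1.5) = 66 − 22.59 = 43.41 dB.
compressor: 81 − 20·log₁₀(5.3/1.5) = 81 − 10.96 = 70.04 dB.
conveyor drive: 84 − 20·log₁₀(16.4/1.5) = 84 − 20.78 = 63.22 dB.
diesel generator: 91 − 20·log₁₀(10.0/1.5) = 91 − 16.48 = 74.52 dB.
Σ 10^(L/10) = 4.053e+07 → L_total = 10·log₁₀(4.053e+07) = 76.08 dB.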